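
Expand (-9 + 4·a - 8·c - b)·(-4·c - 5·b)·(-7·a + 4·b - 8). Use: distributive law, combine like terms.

(-9 + 4·a - 8·c - b)·(-4·c - 5·b)·(-7·a + 4·b - 8)
= (36·c + 45·b - 16·a·c - 20·a·b + 32·c^2 + 40·b·c + 4·b·c + 5·b^2)·(-7·a + 4·b - 8)    [distributive law]
= (36·c + 45·b - 16·a·c - 20·a·b + 32·c^2 + 44·b·c + 5·b^2)·(-7·a + 4·b - 8)    [combine like terms]
= -252·a·c + 144·b·c - 288·c - 315·a·b + 180·b^2 - 360·b + 112·a^2·c - 64·a·b·c + 128·a·c + 140·a^2·b - 80·a·b^2 + 160·a·b - 224·a·c^2 + 128·b·c^2 - 256·c^2 - 308·a·b·c + 176·b^2·c - 352·b·c - 35·a·b^2 + 20·b^3 - 40·b^2    [distributive law]
= -124·a·c - 208·b·c - 288·c - 155·a·b + 140·b^2 - 360·b + 112·a^2·c - 372·a·b·c + 140·a^2·b - 115·a·b^2 - 224·a·c^2 + 128·b·c^2 - 256·c^2 + 176·b^2·c + 20·b^3    [combine like terms]

-124·a·c - 208·b·c - 288·c - 155·a·b + 140·b^2 - 360·b + 112·a^2·c - 372·a·b·c + 140·a^2·b - 115·a·b^2 - 224·a·c^2 + 128·b·c^2 - 256·c^2 + 176·b^2·c + 20·b^3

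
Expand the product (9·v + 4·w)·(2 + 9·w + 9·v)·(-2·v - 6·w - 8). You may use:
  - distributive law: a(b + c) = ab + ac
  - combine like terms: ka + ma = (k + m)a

(9·v + 4·w)·(2 + 9·w + 9·v)·(-2·v - 6·w - 8)
= (18·v + 81·v·w + 81·v^2 + 8·w + 36·w^2 + 36·v·w)·(-2·v - 6·w - 8)    [distributive law]
= (18·v + 117·v·w + 81·v^2 + 8·w + 36·w^2)·(-2·v - 6·w - 8)    [combine like terms]
= -36·v^2 - 108·v·w - 144·v - 234·v^2·w - 702·v·w^2 - 936·v·w - 162·v^3 - 486·v^2·w - 648·v^2 - 16·v·w - 48·w^2 - 64·w - 72·v·w^2 - 216·w^3 - 288·w^2    [distributive law]
= -684·v^2 - 1060·v·w - 144·v - 720·v^2·w - 774·v·w^2 - 162·v^3 - 336·w^2 - 64·w - 216·w^3    [combine like terms]

-684·v^2 - 1060·v·w - 144·v - 720·v^2·w - 774·v·w^2 - 162·v^3 - 336·w^2 - 64·w - 216·w^3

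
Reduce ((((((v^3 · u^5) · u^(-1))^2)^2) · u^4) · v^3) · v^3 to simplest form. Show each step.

u^20v^18

((((((v^3 · u^5) · u^(-1))^2)^2) · u^4) · v^3) · v^3
= (((((v^3 · u^5) · u^(-1))^4) · u^4) · v^3) · v^3    [power of a power]
= (((((v^3 · u^5)^4) · ((u^(-1))^4)) · u^4) · v^3) · v^3    [power of a product]
= ((((((v^3)^4) · ((u^5)^4)) · ((u^(-1))^4)) · u^4) · v^3) · v^3    [power of a product]
= ((((v^12 · ((u^5)^4)) · ((u^(-1))^4)) · u^4) · v^3) · v^3    [power of a power]
= ((((v^12 · u^20) · ((u^(-1))^4)) · u^4) · v^3) · v^3    [power of a power]
= ((((v^12 · u^20) · u^(-4)) · u^4) · v^3) · v^3    [power of a power]
= u^20v^18    [product of powers]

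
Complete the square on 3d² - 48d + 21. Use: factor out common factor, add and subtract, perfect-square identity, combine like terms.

3(d - 8)² - 171

3d² - 48d + 21
= 3(d² - 16d) + 21    [factor out 3 from the d-terms]
= 3(d² - 16d + 64 - 64) + 21    [add and subtract 64 inside the bracket]
= 3(d - 8)² - 192 + 21    [perfect-square identity]
= 3(d - 8)² - 171    [combine constants]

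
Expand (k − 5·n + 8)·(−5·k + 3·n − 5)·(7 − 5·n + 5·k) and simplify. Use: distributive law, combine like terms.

−260·k^2 + 165·k^2·n − 25·k^3 + 666·k·n − 215·k·n^2 − 515·k − 350·n^2 + 75·n^3 + 543·n − 280

(k − 5·n + 8)·(−5·k + 3·n − 5)·(7 − 5·n + 5·k)
= (−5·k^2 + 3·k·n − 5·k + 25·k·n − 15·n^2 + 25·n − 40·k + 24·n − 40)·(7 − 5·n + 5·k)    [distributive law]
= (−5·k^2 + 28·k·n − 45·k − 15·n^2 + 49·n − 40)·(7 − 5·n + 5·k)    [combine like terms]
= −35·k^2 + 25·k^2·n − 25·k^3 + 196·k·n − 140·k·n^2 + 140·k^2·n − 315·k + 225·k·n − 225·k^2 − 105·n^2 + 75·n^3 − 75·k·n^2 + 343·n − 245·n^2 + 245·k·n − 280 + 200·n − 200·k    [distributive law]
= −260·k^2 + 165·k^2·n − 25·k^3 + 666·k·n − 215·k·n^2 − 515·k − 350·n^2 + 75·n^3 + 543·n − 280    [combine like terms]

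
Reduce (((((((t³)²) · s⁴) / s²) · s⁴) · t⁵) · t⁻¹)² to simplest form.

(((((((t³)²) · s⁴) / s²) · s⁴) · t⁵) · t⁻¹)²
= (((((((t³)²) · s⁴) / s²) · s⁴) · t⁵)²) · ((t⁻¹)²)    [power of a product]
= (((((((t³)²) · s⁴) / s²) · s⁴)²) · ((t⁵)²)) · ((t⁻¹)²)    [power of a product]
= (((((((t³)²) · s⁴) / s²)²) · ((s⁴)²)) · ((t⁵)²)) · ((t⁻¹)²)    [power of a product]
= (((((((t³)²) · s⁴)²) / ((s²)²)) · ((s⁴)²)) · ((t⁵)²)) · ((t⁻¹)²)    [power of a quotient]
= (((((((t³)²)²) · ((s⁴)²)) / ((s²)²)) · ((s⁴)²)) · ((t⁵)²)) · ((t⁻¹)²)    [power of a product]
= ((((((t³)⁴) · ((s⁴)²)) / ((s²)²)) · ((s⁴)²)) · ((t⁵)²)) · ((t⁻¹)²)    [power of a power]
= ((((t¹² · ((s⁴)²)) / ((s²)²)) · ((s⁴)²)) · ((t⁵)²)) · ((t⁻¹)²)    [power of a power]
= ((((t¹² · s⁸) / ((s²)²)) · ((s⁴)²)) · ((t⁵)²)) · ((t⁻¹)²)    [power of a power]
= ((((t¹² · s⁸) / s⁴) · ((s⁴)²)) · ((t⁵)²)) · ((t⁻¹)²)    [power of a power]
= ((((t¹² · s⁸) / s⁴) · s⁸) · ((t⁵)²)) · ((t⁻¹)²)    [power of a power]
= ((((t¹² · s⁸) / s⁴) · s⁸) · t¹⁰) · ((t⁻¹)²)    [power of a power]
= ((((t¹² · s⁸) / s⁴) · s⁸) · t¹⁰) · t⁻²    [power of a power]
= s¹²·t²⁰    [quotient of powers; product of powers]

s¹²·t²⁰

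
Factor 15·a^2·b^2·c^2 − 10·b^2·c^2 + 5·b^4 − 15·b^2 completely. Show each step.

15·a^2·b^2·c^2 − 10·b^2·c^2 + 5·b^4 − 15·b^2
= 5(3·a^2·b^2·c^2 − 2·b^2·c^2 + b^4 − 3·b^2)    [factor out 5]
= 5·b^2(3·a^2·c^2 − 2·c^2 + b^2 − 3)    [factor out b^2]

5·b^2(3·a^2·c^2 − 2·c^2 + b^2 − 3)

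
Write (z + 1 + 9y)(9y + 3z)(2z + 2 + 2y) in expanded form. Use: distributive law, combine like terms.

78yz^2 + 96yz + 234y^2z + 6z^3 + 12z^2 + 18y + 180y^2 + 6z + 162y^3

(z + 1 + 9y)(9y + 3z)(2z + 2 + 2y)
= (9yz + 3z^2 + 9y + 3z + 81y^2 + 27yz)(2z + 2 + 2y)    [distributive law]
= (36yz + 3z^2 + 9y + 3z + 81y^2)(2z + 2 + 2y)    [combine like terms]
= 72yz^2 + 72yz + 72y^2z + 6z^3 + 6z^2 + 6yz^2 + 18yz + 18y + 18y^2 + 6z^2 + 6z + 6yz + 162y^2z + 162y^2 + 162y^3    [distributive law]
= 78yz^2 + 96yz + 234y^2z + 6z^3 + 12z^2 + 18y + 180y^2 + 6z + 162y^3    [combine like terms]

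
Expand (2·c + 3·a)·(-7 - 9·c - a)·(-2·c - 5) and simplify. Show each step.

(2·c + 3·a)·(-7 - 9·c - a)·(-2·c - 5)
= (-14·c - 18·c^2 - 2·a·c - 21·a - 27·a·c - 3·a^2)·(-2·c - 5)    [distributive law]
= (-14·c - 18·c^2 - 29·a·c - 21·a - 3·a^2)·(-2·c - 5)    [combine like terms]
= 28·c^2 + 70·c + 36·c^3 + 90·c^2 + 58·a·c^2 + 145·a·c + 42·a·c + 105·a + 6·a^2·c + 15·a^2    [distributive law]
= 118·c^2 + 70·c + 36·c^3 + 58·a·c^2 + 187·a·c + 105·a + 6·a^2·c + 15·a^2    [combine like terms]

118·c^2 + 70·c + 36·c^3 + 58·a·c^2 + 187·a·c + 105·a + 6·a^2·c + 15·a^2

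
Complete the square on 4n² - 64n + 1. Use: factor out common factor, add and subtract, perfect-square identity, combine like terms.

4n² - 64n + 1
= 4(n² - 16n) + 1    [factor out 4 from the n-terms]
= 4(n² - 16n + 64 - 64) + 1    [add and subtract 64 inside the bracket]
= 4(n - 8)² - 256 + 1    [perfect-square identity]
= 4(n - 8)² - 255    [combine constants]

4(n - 8)² - 255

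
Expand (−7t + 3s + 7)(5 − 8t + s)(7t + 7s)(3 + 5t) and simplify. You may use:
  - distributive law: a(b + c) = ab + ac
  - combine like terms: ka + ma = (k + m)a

(−7t + 3s + 7)(5 − 8t + s)(7t + 7s)(3 + 5t)
= (−35t + 56t^2 − 7st + 15s − 24st + 3s^2 + 35 − 56t + 7s)(7t + 7s)(3 + 5t)    [distributive law]
= (−91t + 56t^2 − 31st + 22s + 3s^2 + 35)(7t + 7s)(3 + 5t)    [combine like terms]
= (−637t^2 − 637st + 392t^3 + 392st^2 − 217st^2 − 217s^2t + 154st + 154s^2 + 21s^2t + 21s^3 + 245t + 245s)(3 + 5t)    [distributive law]
= (−637t^2 − 483st + 392t^3 + 175st^2 − 196s^2t + 154s^2 + 21s^3 + 245t + 245s)(3 + 5t)    [combine like terms]
= −1911t^2 − 3185t^3 − 1449st − 2415st^2 + 1176t^3 + 1960t^4 + 525st^2 + 875st^3 − 588s^2t − 980s^2t^2 + 462s^2 + 770s^2t + 63s^3 + 105s^3t + 735t + 1225t^2 + 735s + 1225st    [distributive law]
= −686t^2 − 2009t^3 − 224st − 1890st^2 + 1960t^4 + 875st^3 + 182s^2t − 980s^2t^2 + 462s^2 + 63s^3 + 105s^3t + 735t + 735s    [combine like terms]

−686t^2 − 2009t^3 − 224st − 1890st^2 + 1960t^4 + 875st^3 + 182s^2t − 980s^2t^2 + 462s^2 + 63s^3 + 105s^3t + 735t + 735s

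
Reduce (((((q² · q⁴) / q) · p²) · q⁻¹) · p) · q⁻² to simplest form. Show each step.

(((((q² · q⁴) / q) · p²) · q⁻¹) · p) · q⁻²
= ((((q⁶ / q) · p²) · q⁻¹) · p) · q⁻²    [product of powers]
= (((q⁵ · p²) · q⁻¹) · p) · q⁻²    [quotient of powers]
= p³·q²    [product of powers]

p³·q²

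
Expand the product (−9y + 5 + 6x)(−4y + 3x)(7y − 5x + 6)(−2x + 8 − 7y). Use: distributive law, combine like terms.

(−9y + 5 + 6x)(−4y + 3x)(7y − 5x + 6)(−2x + 8 − 7y)
= (36y² − 27xy − 20y + 15x − 24xy + 18x²)(7y − 5x + 6)(−2x + 8 − 7y)    [distributive law]
= (36y² − 51xy − 20y + 15x + 18x²)(7y − 5x + 6)(−2x + 8 − 7y)    [combine like terms]
= (252y³ − 180xy² + 216y² − 357xy² + 255x²y − 306xy − 140y² + 100xy − 120y + 105xy − 75x² + 90x + 126x²y − 90x³ + 108x²)(−2x + 8 − 7y)    [distributive law]
= (252y³ − 537xy² + 76y² + 381x²y − 101xy − 120y + 33x² + 90x − 90x³)(−2x + 8 − 7y)    [combine like terms]
= −504xy³ + 2016y³ − 1764y⁴ + 1074x²y² − 4296xy² + 3759xy³ − 152xy² + 608y² − 532y³ − 762x³y + 3048x²y − 2667x²y² + 202x²y − 808xy + 707xy² + 240xy − 960y + 840y² − 66x³ + 264x² − 231x²y − 180x² + 720x − 630xy + 180x⁴ − 720x³ + 630x³y    [distributive law]
= 3255xy³ + 1484y³ − 1764y⁴ − 1593x²y² − 3741xy² + 1448y² − 132x³y + 3019x²y − 1198xy − 960y − 786x³ + 84x² + 720x + 180x⁴    [combine like terms]

3255xy³ + 1484y³ − 1764y⁴ − 1593x²y² − 3741xy² + 1448y² − 132x³y + 3019x²y − 1198xy − 960y − 786x³ + 84x² + 720x + 180x⁴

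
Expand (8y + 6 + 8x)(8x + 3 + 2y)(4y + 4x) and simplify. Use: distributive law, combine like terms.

(8y + 6 + 8x)(8x + 3 + 2y)(4y + 4x)
= (64xy + 24y + 16y^2 + 48x + 18 + 12y + 64x^2 + 24x + 16xy)(4y + 4x)    [distributive law]
= (80xy + 36y + 16y^2 + 72x + 18 + 64x^2)(4y + 4x)    [combine like terms]
= 320xy^2 + 320x^2y + 144y^2 + 144xy + 64y^3 + 64xy^2 + 288xy + 288x^2 + 72y + 72x + 256x^2y + 256x^3    [distributive law]
= 384xy^2 + 576x^2y + 144y^2 + 432xy + 64y^3 + 288x^2 + 72y + 72x + 256x^3    [combine like terms]

384xy^2 + 576x^2y + 144y^2 + 432xy + 64y^3 + 288x^2 + 72y + 72x + 256x^3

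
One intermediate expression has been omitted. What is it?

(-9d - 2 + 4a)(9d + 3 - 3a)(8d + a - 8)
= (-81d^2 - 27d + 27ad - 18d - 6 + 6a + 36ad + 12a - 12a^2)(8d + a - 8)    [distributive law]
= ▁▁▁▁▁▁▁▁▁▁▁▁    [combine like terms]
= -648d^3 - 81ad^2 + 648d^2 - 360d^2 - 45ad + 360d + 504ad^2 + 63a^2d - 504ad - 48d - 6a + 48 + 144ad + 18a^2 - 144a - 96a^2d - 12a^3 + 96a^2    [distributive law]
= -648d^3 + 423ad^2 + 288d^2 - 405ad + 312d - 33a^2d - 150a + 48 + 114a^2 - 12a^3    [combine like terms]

After combine like terms, the bracketed line is:

(-81d^2 - 45d + 63ad - 6 + 18a - 12a^2)(8d + a - 8)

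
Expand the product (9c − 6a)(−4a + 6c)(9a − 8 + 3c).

−576a^2c + 576ac + 270ac^2 − 432c^2 + 162c^3 + 216a^3 − 192a^2

(9c − 6a)(−4a + 6c)(9a − 8 + 3c)
= (−36ac + 54c^2 + 24a^2 − 36ac)(9a − 8 + 3c)    [distributive law]
= (−72ac + 54c^2 + 24a^2)(9a − 8 + 3c)    [combine like terms]
= −648a^2c + 576ac − 216ac^2 + 486ac^2 − 432c^2 + 162c^3 + 216a^3 − 192a^2 + 72a^2c    [distributive law]
= −576a^2c + 576ac + 270ac^2 − 432c^2 + 162c^3 + 216a^3 − 192a^2    [combine like terms]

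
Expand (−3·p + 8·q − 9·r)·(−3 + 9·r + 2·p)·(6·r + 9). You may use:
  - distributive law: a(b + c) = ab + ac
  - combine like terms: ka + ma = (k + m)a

−351·p·r + 81·p − 270·p·r² − 36·p²·r − 54·p² + 504·q·r − 216·q + 432·q·r² + 96·p·q·r + 144·p·q − 567·r² + 243·r − 486·r³

(−3·p + 8·q − 9·r)·(−3 + 9·r + 2·p)·(6·r + 9)
= (9·p − 27·p·r − 6·p² − 24·q + 72·q·r + 16·p·q + 27·r − 81·r² − 18·p·r)·(6·r + 9)    [distributive law]
= (9·p − 45·p·r − 6·p² − 24·q + 72·q·r + 16·p·q + 27·r − 81·r²)·(6·r + 9)    [combine like terms]
= 54·p·r + 81·p − 270·p·r² − 405·p·r − 36·p²·r − 54·p² − 144·q·r − 216·q + 432·q·r² + 648·q·r + 96·p·q·r + 144·p·q + 162·r² + 243·r − 486·r³ − 729·r²    [distributive law]
= −351·p·r + 81·p − 270·p·r² − 36·p²·r − 54·p² + 504·q·r − 216·q + 432·q·r² + 96·p·q·r + 144·p·q − 567·r² + 243·r − 486·r³    [combine like terms]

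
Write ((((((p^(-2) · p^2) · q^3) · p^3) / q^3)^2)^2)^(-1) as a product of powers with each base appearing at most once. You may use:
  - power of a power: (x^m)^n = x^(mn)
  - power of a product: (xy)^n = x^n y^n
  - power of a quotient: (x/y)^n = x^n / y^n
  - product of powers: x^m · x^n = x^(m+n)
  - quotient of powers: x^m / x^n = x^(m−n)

p^(-12)

((((((p^(-2) · p^2) · q^3) · p^3) / q^3)^2)^2)^(-1)
= (((((p^(-2) · p^2) · q^3) · p^3) / q^3)^2)^(-2)    [power of a power]
= ((((p^(-2) · p^2) · q^3) · p^3) / q^3)^(-4)    [power of a power]
= ((((p^(-2) · p^2) · q^3) · p^3)^(-4)) / ((q^3)^(-4))    [power of a quotient]
= ((((p^(-2) · p^2) · q^3)^(-4)) · ((p^3)^(-4))) / ((q^3)^(-4))    [power of a product]
= ((((p^(-2) · p^2)^(-4)) · ((q^3)^(-4))) · ((p^3)^(-4))) / ((q^3)^(-4))    [power of a product]
= (((((p^(-2))^(-4)) · ((p^2)^(-4))) · ((q^3)^(-4))) · ((p^3)^(-4))) / ((q^3)^(-4))    [power of a product]
= (((p^8 · ((p^2)^(-4))) · ((q^3)^(-4))) · ((p^3)^(-4))) / ((q^3)^(-4))    [power of a power]
= (((p^8 · p^(-8)) · ((q^3)^(-4))) · ((p^3)^(-4))) / ((q^3)^(-4))    [power of a power]
= ((p^0 · ((q^3)^(-4))) · ((p^3)^(-4))) / ((q^3)^(-4))    [product of powers]
= ((p^0 · q^(-12)) · ((p^3)^(-4))) / ((q^3)^(-4))    [power of a power]
= ((p^0 · q^(-12)) · p^(-12)) / ((q^3)^(-4))    [power of a power]
= ((p^0 · q^(-12)) · p^(-12)) / q^(-12)    [power of a power]
= p^(-12)    [quotient of powers; product of powers]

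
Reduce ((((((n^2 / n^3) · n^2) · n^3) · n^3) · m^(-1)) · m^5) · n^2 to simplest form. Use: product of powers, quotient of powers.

m^4·n^9

((((((n^2 / n^3) · n^2) · n^3) · n^3) · m^(-1)) · m^5) · n^2
= (((((n^(-1) · n^2) · n^3) · n^3) · m^(-1)) · m^5) · n^2    [quotient of powers]
= ((((n · n^3) · n^3) · m^(-1)) · m^5) · n^2    [product of powers]
= (((n^4 · n^3) · m^(-1)) · m^5) · n^2    [product of powers]
= ((n^7 · m^(-1)) · m^5) · n^2    [product of powers]
= m^4·n^9    [product of powers]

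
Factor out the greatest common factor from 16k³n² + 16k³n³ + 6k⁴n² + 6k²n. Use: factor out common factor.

16k³n² + 16k³n³ + 6k⁴n² + 6k²n
= 2(8k³n² + 8k³n³ + 3k⁴n² + 3k²n)    [factor out 2]
= 2k²n(8kn + 8kn² + 3k²n + 3)    [factor out k²n]

2k²n(8kn + 8kn² + 3k²n + 3)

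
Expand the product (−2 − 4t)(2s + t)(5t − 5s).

−10st + 20s² − 10t² − 20st² + 40s²t − 20t³

(−2 − 4t)(2s + t)(5t − 5s)
= (−4s − 2t − 8st − 4t²)(5t − 5s)    [distributive law]
= −20st + 20s² − 10t² + 10st − 40st² + 40s²t − 20t³ + 20st²    [distributive law]
= −10st + 20s² − 10t² − 20st² + 40s²t − 20t³    [combine like terms]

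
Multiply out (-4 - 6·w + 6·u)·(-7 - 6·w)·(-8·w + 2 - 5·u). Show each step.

(-4 - 6·w + 6·u)·(-7 - 6·w)·(-8·w + 2 - 5·u)
= (28 + 24·w + 42·w + 36·w^2 - 42·u - 36·u·w)·(-8·w + 2 - 5·u)    [distributive law]
= (28 + 66·w + 36·w^2 - 42·u - 36·u·w)·(-8·w + 2 - 5·u)    [combine like terms]
= -224·w + 56 - 140·u - 528·w^2 + 132·w - 330·u·w - 288·w^3 + 72·w^2 - 180·u·w^2 + 336·u·w - 84·u + 210·u^2 + 288·u·w^2 - 72·u·w + 180·u^2·w    [distributive law]
= -92·w + 56 - 224·u - 456·w^2 - 66·u·w - 288·w^3 + 108·u·w^2 + 210·u^2 + 180·u^2·w    [combine like terms]

-92·w + 56 - 224·u - 456·w^2 - 66·u·w - 288·w^3 + 108·u·w^2 + 210·u^2 + 180·u^2·w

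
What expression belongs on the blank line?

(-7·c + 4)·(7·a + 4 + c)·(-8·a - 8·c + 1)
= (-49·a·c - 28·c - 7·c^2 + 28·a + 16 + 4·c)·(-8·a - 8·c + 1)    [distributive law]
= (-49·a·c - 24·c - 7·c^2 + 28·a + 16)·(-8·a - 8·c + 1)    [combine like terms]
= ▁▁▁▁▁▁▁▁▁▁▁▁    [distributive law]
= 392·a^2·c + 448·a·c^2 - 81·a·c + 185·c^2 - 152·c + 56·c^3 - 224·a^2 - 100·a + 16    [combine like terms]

After distributive law, the bracketed line is:

392·a^2·c + 392·a·c^2 - 49·a·c + 192·a·c + 192·c^2 - 24·c + 56·a·c^2 + 56·c^3 - 7·c^2 - 224·a^2 - 224·a·c + 28·a - 128·a - 128·c + 16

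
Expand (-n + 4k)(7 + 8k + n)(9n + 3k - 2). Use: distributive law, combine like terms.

-61n² + 239kn + 14n - 39kn² + 276k²n - 9n³ + 20k² - 56k + 96k³

(-n + 4k)(7 + 8k + n)(9n + 3k - 2)
= (-7n - 8kn - n² + 28k + 32k² + 4kn)(9n + 3k - 2)    [distributive law]
= (-7n - 4kn - n² + 28k + 32k²)(9n + 3k - 2)    [combine like terms]
= -63n² - 21kn + 14n - 36kn² - 12k²n + 8kn - 9n³ - 3kn² + 2n² + 252kn + 84k² - 56k + 288k²n + 96k³ - 64k²    [distributive law]
= -61n² + 239kn + 14n - 39kn² + 276k²n - 9n³ + 20k² - 56k + 96k³    [combine like terms]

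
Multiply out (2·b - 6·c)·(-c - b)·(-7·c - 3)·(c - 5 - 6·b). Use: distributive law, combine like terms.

224·b·c³ + 236·b·c² + 182·b²·c² + 60·b·c + 8·b²·c - 84·b³·c - 30·b² - 36·b³ - 42·c⁴ + 192·c³ + 90·c²

(2·b - 6·c)·(-c - b)·(-7·c - 3)·(c - 5 - 6·b)
= (-2·b·c - 2·b² + 6·c² + 6·b·c)·(-7·c - 3)·(c - 5 - 6·b)    [distributive law]
= (4·b·c - 2·b² + 6·c²)·(-7·c - 3)·(c - 5 - 6·b)    [combine like terms]
= (-28·b·c² - 12·b·c + 14·b²·c + 6·b² - 42·c³ - 18·c²)·(c - 5 - 6·b)    [distributive law]
= -28·b·c³ + 140·b·c² + 168·b²·c² - 12·b·c² + 60·b·c + 72·b²·c + 14·b²·c² - 70·b²·c - 84·b³·c + 6·b²·c - 30·b² - 36·b³ - 42·c⁴ + 210·c³ + 252·b·c³ - 18·c³ + 90·c² + 108·b·c²    [distributive law]
= 224·b·c³ + 236·b·c² + 182·b²·c² + 60·b·c + 8·b²·c - 84·b³·c - 30·b² - 36·b³ - 42·c⁴ + 192·c³ + 90·c²    [combine like terms]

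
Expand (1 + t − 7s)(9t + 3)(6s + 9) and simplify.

(1 + t − 7s)(9t + 3)(6s + 9)
= (9t + 3 + 9t^2 + 3t − 63st − 21s)(6s + 9)    [distributive law]
= (12t + 3 + 9t^2 − 63st − 21s)(6s + 9)    [combine like terms]
= 72st + 108t + 18s + 27 + 54st^2 + 81t^2 − 378s^2t − 567st − 126s^2 − 189s    [distributive law]
= −495st + 108t − 171s + 27 + 54st^2 + 81t^2 − 378s^2t − 126s^2    [combine like terms]

−495st + 108t − 171s + 27 + 54st^2 + 81t^2 − 378s^2t − 126s^2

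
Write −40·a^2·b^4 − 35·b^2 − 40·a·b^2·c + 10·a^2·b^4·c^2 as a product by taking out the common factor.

5·b^2(−8·a^2·b^2 − 7 − 8·a·c + 2·a^2·b^2·c^2)

−40·a^2·b^4 − 35·b^2 − 40·a·b^2·c + 10·a^2·b^4·c^2
= 5(−8·a^2·b^4 − 7·b^2 − 8·a·b^2·c + 2·a^2·b^4·c^2)    [factor out 5]
= 5·b^2(−8·a^2·b^2 − 7 − 8·a·c + 2·a^2·b^2·c^2)    [factor out b^2]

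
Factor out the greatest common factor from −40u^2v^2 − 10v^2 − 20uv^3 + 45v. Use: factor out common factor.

−40u^2v^2 − 10v^2 − 20uv^3 + 45v
= 5(−8u^2v^2 − 2v^2 − 4uv^3 + 9v)    [factor out 5]
= 5v(−8u^2v − 2v − 4uv^2 + 9)    [factor out v]

5v(−8u^2v − 2v − 4uv^2 + 9)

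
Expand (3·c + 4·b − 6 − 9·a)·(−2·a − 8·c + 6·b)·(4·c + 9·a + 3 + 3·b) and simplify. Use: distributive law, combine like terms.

(3·c + 4·b − 6 − 9·a)·(−2·a − 8·c + 6·b)·(4·c + 9·a + 3 + 3·b)
= (−6·a·c − 24·c^2 + 18·b·c − 8·a·b − 32·b·c + 24·b^2 + 12·a + 48·c − 36·b + 18·a^2 + 72·a·c − 54·a·b)·(4·c + 9·a + 3 + 3·b)    [distributive law]
= (66·a·c − 24·c^2 − 14·b·c − 62·a·b + 24·b^2 + 12·a + 48·c − 36·b + 18·a^2)·(4·c + 9·a + 3 + 3·b)    [combine like terms]
= 264·a·c^2 + 594·a^2·c + 198·a·c + 198·a·b·c − 96·c^3 − 216·a·c^2 − 72·c^2 − 72·b·c^2 − 56·b·c^2 − 126·a·b·c − 42·b·c − 42·b^2·c − 248·a·b·c − 558·a^2·b − 186·a·b − 186·a·b^2 + 96·b^2·c + 216·a·b^2 + 72·b^2 + 72·b^3 + 48·a·c + 108·a^2 + 36·a + 36·a·b + 192·c^2 + 432·a·c + 144·c + 144·b·c − 144·b·c − 324·a·b − 108·b − 108·b^2 + 72·a^2·c + 162·a^3 + 54·a^2 + 54·a^2·b    [distributive law]
= 48·a·c^2 + 666·a^2·c + 678·a·c − 176·a·b·c − 96·c^3 + 120·c^2 − 128·b·c^2 − 42·b·c + 54·b^2·c − 504·a^2·b − 474·a·b + 30·a·b^2 − 36·b^2 + 72·b^3 + 162·a^2 + 36·a + 144·c − 108·b + 162·a^3    [combine like terms]

48·a·c^2 + 666·a^2·c + 678·a·c − 176·a·b·c − 96·c^3 + 120·c^2 − 128·b·c^2 − 42·b·c + 54·b^2·c − 504·a^2·b − 474·a·b + 30·a·b^2 − 36·b^2 + 72·b^3 + 162·a^2 + 36·a + 144·c − 108·b + 162·a^3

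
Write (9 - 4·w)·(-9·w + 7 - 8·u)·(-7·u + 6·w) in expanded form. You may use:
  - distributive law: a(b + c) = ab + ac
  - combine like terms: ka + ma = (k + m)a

(9 - 4·w)·(-9·w + 7 - 8·u)·(-7·u + 6·w)
= (-81·w + 63 - 72·u + 36·w^2 - 28·w + 32·u·w)·(-7·u + 6·w)    [distributive law]
= (-109·w + 63 - 72·u + 36·w^2 + 32·u·w)·(-7·u + 6·w)    [combine like terms]
= 763·u·w - 654·w^2 - 441·u + 378·w + 504·u^2 - 432·u·w - 252·u·w^2 + 216·w^3 - 224·u^2·w + 192·u·w^2    [distributive law]
= 331·u·w - 654·w^2 - 441·u + 378·w + 504·u^2 - 60·u·w^2 + 216·w^3 - 224·u^2·w    [combine like terms]

331·u·w - 654·w^2 - 441·u + 378·w + 504·u^2 - 60·u·w^2 + 216·w^3 - 224·u^2·w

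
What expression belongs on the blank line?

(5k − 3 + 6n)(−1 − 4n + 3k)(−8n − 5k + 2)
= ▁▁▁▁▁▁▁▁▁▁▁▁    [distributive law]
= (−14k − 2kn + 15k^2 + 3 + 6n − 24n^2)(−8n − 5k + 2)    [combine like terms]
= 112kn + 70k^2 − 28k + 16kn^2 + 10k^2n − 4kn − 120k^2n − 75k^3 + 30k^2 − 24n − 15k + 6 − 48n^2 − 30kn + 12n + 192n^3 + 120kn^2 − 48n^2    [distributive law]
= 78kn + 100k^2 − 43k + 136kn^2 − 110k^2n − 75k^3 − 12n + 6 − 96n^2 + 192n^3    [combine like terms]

By distributive law:

(−5k − 20kn + 15k^2 + 3 + 12n − 9k − 6n − 24n^2 + 18kn)(−8n − 5k + 2)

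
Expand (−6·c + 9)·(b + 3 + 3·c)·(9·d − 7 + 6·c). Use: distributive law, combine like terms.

(−6·c + 9)·(b + 3 + 3·c)·(9·d − 7 + 6·c)
= (−6·b·c − 18·c − 18·c^2 + 9·b + 27 + 27·c)·(9·d − 7 + 6·c)    [distributive law]
= (−6·b·c + 9·c − 18·c^2 + 9·b + 27)·(9·d − 7 + 6·c)    [combine like terms]
= −54·b·c·d + 42·b·c − 36·b·c^2 + 81·c·d − 63·c + 54·c^2 − 162·c^2·d + 126·c^2 − 108·c^3 + 81·b·d − 63·b + 54·b·c + 243·d − 189 + 162·c    [distributive law]
= −54·b·c·d + 96·b·c − 36·b·c^2 + 81·c·d + 99·c + 180·c^2 − 162·c^2·d − 108·c^3 + 81·b·d − 63·b + 243·d − 189    [combine like terms]

−54·b·c·d + 96·b·c − 36·b·c^2 + 81·c·d + 99·c + 180·c^2 − 162·c^2·d − 108·c^3 + 81·b·d − 63·b + 243·d − 189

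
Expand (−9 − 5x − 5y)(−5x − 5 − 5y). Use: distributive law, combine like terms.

(−9 − 5x − 5y)(−5x − 5 − 5y)
= 45x + 45 + 45y + 25x^2 + 25x + 25xy + 25xy + 25y + 25y^2    [distributive law]
= 70x + 45 + 70y + 25x^2 + 50xy + 25y^2    [combine like terms]

70x + 45 + 70y + 25x^2 + 50xy + 25y^2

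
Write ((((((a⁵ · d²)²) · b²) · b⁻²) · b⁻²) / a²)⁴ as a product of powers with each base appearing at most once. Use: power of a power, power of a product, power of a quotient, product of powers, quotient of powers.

((((((a⁵ · d²)²) · b²) · b⁻²) · b⁻²) / a²)⁴
= ((((((a⁵ · d²)²) · b²) · b⁻²) · b⁻²)⁴) / ((a²)⁴)    [power of a quotient]
= ((((((a⁵ · d²)²) · b²) · b⁻²)⁴) · ((b⁻²)⁴)) / ((a²)⁴)    [power of a product]
= ((((((a⁵ · d²)²) · b²)⁴) · ((b⁻²)⁴)) · ((b⁻²)⁴)) / ((a²)⁴)    [power of a product]
= ((((((a⁵ · d²)²)⁴) · ((b²)⁴)) · ((b⁻²)⁴)) · ((b⁻²)⁴)) / ((a²)⁴)    [power of a product]
= (((((a⁵ · d²)⁸) · ((b²)⁴)) · ((b⁻²)⁴)) · ((b⁻²)⁴)) / ((a²)⁴)    [power of a power]
= ((((((a⁵)⁸) · ((d²)⁸)) · ((b²)⁴)) · ((b⁻²)⁴)) · ((b⁻²)⁴)) / ((a²)⁴)    [power of a product]
= ((((a⁴⁰ · ((d²)⁸)) · ((b²)⁴)) · ((b⁻²)⁴)) · ((b⁻²)⁴)) / ((a²)⁴)    [power of a power]
= ((((a⁴⁰ · d¹⁶) · ((b²)⁴)) · ((b⁻²)⁴)) · ((b⁻²)⁴)) / ((a²)⁴)    [power of a power]
= ((((a⁴⁰ · d¹⁶) · b⁸) · ((b⁻²)⁴)) · ((b⁻²)⁴)) / ((a²)⁴)    [power of a power]
= ((((a⁴⁰ · d¹⁶) · b⁸) · b⁻⁸) · ((b⁻²)⁴)) / ((a²)⁴)    [power of a power]
= ((((a⁴⁰ · d¹⁶) · b⁸) · b⁻⁸) · b⁻⁸) / ((a²)⁴)    [power of a power]
= ((((a⁴⁰ · d¹⁶) · b⁸) · b⁻⁸) · b⁻⁸) / a⁸    [power of a power]
= a³²·b⁻⁸·d¹⁶    [quotient of powers; product of powers]

a³²·b⁻⁸·d¹⁶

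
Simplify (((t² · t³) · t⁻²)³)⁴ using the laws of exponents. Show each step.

(((t² · t³) · t⁻²)³)⁴
= ((t² · t³) · t⁻²)¹²    [power of a power]
= ((t² · t³)¹²) · ((t⁻²)¹²)    [power of a product]
= (((t²)¹²) · ((t³)¹²)) · ((t⁻²)¹²)    [power of a product]
= (t²⁴ · ((t³)¹²)) · ((t⁻²)¹²)    [power of a power]
= (t²⁴ · t³⁶) · ((t⁻²)¹²)    [power of a power]
= t⁶⁰ · ((t⁻²)¹²)    [product of powers]
= t⁶⁰ · t⁻²⁴    [power of a power]
= t³⁶    [product of powers]

t³⁶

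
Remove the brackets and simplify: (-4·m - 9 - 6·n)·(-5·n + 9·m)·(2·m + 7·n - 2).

(-4·m - 9 - 6·n)·(-5·n + 9·m)·(2·m + 7·n - 2)
= (20·m·n - 36·m^2 + 45·n - 81·m + 30·n^2 - 54·m·n)·(2·m + 7·n - 2)    [distributive law]
= (-34·m·n - 36·m^2 + 45·n - 81·m + 30·n^2)·(2·m + 7·n - 2)    [combine like terms]
= -68·m^2·n - 238·m·n^2 + 68·m·n - 72·m^3 - 252·m^2·n + 72·m^2 + 90·m·n + 315·n^2 - 90·n - 162·m^2 - 567·m·n + 162·m + 60·m·n^2 + 210·n^3 - 60·n^2    [distributive law]
= -320·m^2·n - 178·m·n^2 - 409·m·n - 72·m^3 - 90·m^2 + 255·n^2 - 90·n + 162·m + 210·n^3    [combine like terms]

-320·m^2·n - 178·m·n^2 - 409·m·n - 72·m^3 - 90·m^2 + 255·n^2 - 90·n + 162·m + 210·n^3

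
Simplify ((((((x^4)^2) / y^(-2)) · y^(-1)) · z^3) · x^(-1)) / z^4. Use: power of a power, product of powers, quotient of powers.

x^7yz^(-1)

((((((x^4)^2) / y^(-2)) · y^(-1)) · z^3) · x^(-1)) / z^4
= ((((x^8 / y^(-2)) · y^(-1)) · z^3) · x^(-1)) / z^4    [power of a power]
= x^7yz^(-1)    [quotient of powers; product of powers]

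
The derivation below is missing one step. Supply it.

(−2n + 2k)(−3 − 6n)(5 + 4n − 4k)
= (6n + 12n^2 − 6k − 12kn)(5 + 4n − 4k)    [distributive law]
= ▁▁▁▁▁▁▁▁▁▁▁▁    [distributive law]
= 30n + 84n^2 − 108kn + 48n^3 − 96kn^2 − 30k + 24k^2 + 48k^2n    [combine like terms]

After distributive law, the bracketed line is:

30n + 24n^2 − 24kn + 60n^2 + 48n^3 − 48kn^2 − 30k − 24kn + 24k^2 − 60kn − 48kn^2 + 48k^2n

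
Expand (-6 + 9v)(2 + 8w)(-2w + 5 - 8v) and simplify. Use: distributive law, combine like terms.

-216w - 60 + 186v + 96w² + 708vw - 144v² - 144vw² - 576v²w

(-6 + 9v)(2 + 8w)(-2w + 5 - 8v)
= (-12 - 48w + 18v + 72vw)(-2w + 5 - 8v)    [distributive law]
= 24w - 60 + 96v + 96w² - 240w + 384vw - 36vw + 90v - 144v² - 144vw² + 360vw - 576v²w    [distributive law]
= -216w - 60 + 186v + 96w² + 708vw - 144v² - 144vw² - 576v²w    [combine like terms]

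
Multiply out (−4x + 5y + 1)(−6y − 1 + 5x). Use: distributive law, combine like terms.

(−4x + 5y + 1)(−6y − 1 + 5x)
= 24xy + 4x − 20x^2 − 30y^2 − 5y + 25xy − 6y − 1 + 5x    [distributive law]
= 49xy + 9x − 20x^2 − 30y^2 − 11y − 1    [combine like terms]

49xy + 9x − 20x^2 − 30y^2 − 11y − 1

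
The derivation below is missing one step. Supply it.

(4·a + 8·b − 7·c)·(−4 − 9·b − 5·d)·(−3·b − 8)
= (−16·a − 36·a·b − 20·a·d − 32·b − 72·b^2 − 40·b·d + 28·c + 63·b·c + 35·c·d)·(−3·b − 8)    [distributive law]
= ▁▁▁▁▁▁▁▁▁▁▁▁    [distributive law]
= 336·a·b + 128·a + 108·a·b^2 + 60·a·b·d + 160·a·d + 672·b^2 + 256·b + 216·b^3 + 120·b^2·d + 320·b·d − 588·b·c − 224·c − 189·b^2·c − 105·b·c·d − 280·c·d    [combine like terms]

By distributive law:

48·a·b + 128·a + 108·a·b^2 + 288·a·b + 60·a·b·d + 160·a·d + 96·b^2 + 256·b + 216·b^3 + 576·b^2 + 120·b^2·d + 320·b·d − 84·b·c − 224·c − 189·b^2·c − 504·b·c − 105·b·c·d − 280·c·d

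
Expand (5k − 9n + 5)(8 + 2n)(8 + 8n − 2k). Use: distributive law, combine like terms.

240k + 524kn − 80k^2 + 116kn^2 − 20k^2n − 176n − 640n^2 − 144n^3 + 320

(5k − 9n + 5)(8 + 2n)(8 + 8n − 2k)
= (40k + 10kn − 72n − 18n^2 + 40 + 10n)(8 + 8n − 2k)    [distributive law]
= (40k + 10kn − 62n − 18n^2 + 40)(8 + 8n − 2k)    [combine like terms]
= 320k + 320kn − 80k^2 + 80kn + 80kn^2 − 20k^2n − 496n − 496n^2 + 124kn − 144n^2 − 144n^3 + 36kn^2 + 320 + 320n − 80k    [distributive law]
= 240k + 524kn − 80k^2 + 116kn^2 − 20k^2n − 176n − 640n^2 − 144n^3 + 320    [combine like terms]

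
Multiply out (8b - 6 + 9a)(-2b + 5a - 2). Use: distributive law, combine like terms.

(8b - 6 + 9a)(-2b + 5a - 2)
= -16b^2 + 40ab - 16b + 12b - 30a + 12 - 18ab + 45a^2 - 18a    [distributive law]
= -16b^2 + 22ab - 4b - 48a + 12 + 45a^2    [combine like terms]

-16b^2 + 22ab - 4b - 48a + 12 + 45a^2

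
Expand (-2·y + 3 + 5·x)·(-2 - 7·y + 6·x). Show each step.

(-2·y + 3 + 5·x)·(-2 - 7·y + 6·x)
= 4·y + 14·y^2 - 12·x·y - 6 - 21·y + 18·x - 10·x - 35·x·y + 30·x^2    [distributive law]
= -17·y + 14·y^2 - 47·x·y - 6 + 8·x + 30·x^2    [combine like terms]

-17·y + 14·y^2 - 47·x·y - 6 + 8·x + 30·x^2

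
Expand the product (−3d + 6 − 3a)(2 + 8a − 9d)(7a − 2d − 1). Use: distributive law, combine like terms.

(−3d + 6 − 3a)(2 + 8a − 9d)(7a − 2d − 1)
= (−6d − 24ad + 27d^2 + 12 + 48a − 54d − 6a − 24a^2 + 27ad)(7a − 2d − 1)    [distributive law]
= (−60d + 3ad + 27d^2 + 12 + 42a − 24a^2)(7a − 2d − 1)    [combine like terms]
= −420ad + 120d^2 + 60d + 21a^2d − 6ad^2 − 3ad + 189ad^2 − 54d^3 − 27d^2 + 84a − 24d − 12 + 294a^2 − 84ad − 42a − 168a^3 + 48a^2d + 24a^2    [distributive law]
= −507ad + 93d^2 + 36d + 69a^2d + 183ad^2 − 54d^3 + 42a − 12 + 318a^2 − 168a^3    [combine like terms]

−507ad + 93d^2 + 36d + 69a^2d + 183ad^2 − 54d^3 + 42a − 12 + 318a^2 − 168a^3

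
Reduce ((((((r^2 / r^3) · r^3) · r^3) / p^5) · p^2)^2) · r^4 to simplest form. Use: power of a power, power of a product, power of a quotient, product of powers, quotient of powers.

((((((r^2 / r^3) · r^3) · r^3) / p^5) · p^2)^2) · r^4
= ((((((r^2 / r^3) · r^3) · r^3) / p^5)^2) · ((p^2)^2)) · r^4    [power of a product]
= ((((((r^2 / r^3) · r^3) · r^3)^2) / ((p^5)^2)) · ((p^2)^2)) · r^4    [power of a quotient]
= ((((((r^2 / r^3) · r^3)^2) · ((r^3)^2)) / ((p^5)^2)) · ((p^2)^2)) · r^4    [power of a product]
= ((((((r^2 / r^3)^2) · ((r^3)^2)) · ((r^3)^2)) / ((p^5)^2)) · ((p^2)^2)) · r^4    [power of a product]
= (((((((r^2)^2) / ((r^3)^2)) · ((r^3)^2)) · ((r^3)^2)) / ((p^5)^2)) · ((p^2)^2)) · r^4    [power of a quotient]
= (((((r^4 / ((r^3)^2)) · ((r^3)^2)) · ((r^3)^2)) / ((p^5)^2)) · ((p^2)^2)) · r^4    [power of a power]
= (((((r^4 / r^6) · ((r^3)^2)) · ((r^3)^2)) / ((p^5)^2)) · ((p^2)^2)) · r^4    [power of a power]
= ((((r^(-2) · ((r^3)^2)) · ((r^3)^2)) / ((p^5)^2)) · ((p^2)^2)) · r^4    [quotient of powers]
= ((((r^(-2) · r^6) · ((r^3)^2)) / ((p^5)^2)) · ((p^2)^2)) · r^4    [power of a power]
= (((r^4 · ((r^3)^2)) / ((p^5)^2)) · ((p^2)^2)) · r^4    [product of powers]
= (((r^4 · r^6) / ((p^5)^2)) · ((p^2)^2)) · r^4    [power of a power]
= ((r^10 / ((p^5)^2)) · ((p^2)^2)) · r^4    [product of powers]
= ((r^10 / p^10) · ((p^2)^2)) · r^4    [power of a power]
= ((r^10 / p^10) · p^4) · r^4    [power of a power]
= p^(-6)r^14    [quotient of powers; product of powers]

p^(-6)r^14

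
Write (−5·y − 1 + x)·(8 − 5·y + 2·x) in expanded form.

−35·y + 25·y^2 − 15·x·y − 8 + 6·x + 2·x^2

(−5·y − 1 + x)·(8 − 5·y + 2·x)
= −40·y + 25·y^2 − 10·x·y − 8 + 5·y − 2·x + 8·x − 5·x·y + 2·x^2    [distributive law]
= −35·y + 25·y^2 − 15·x·y − 8 + 6·x + 2·x^2    [combine like terms]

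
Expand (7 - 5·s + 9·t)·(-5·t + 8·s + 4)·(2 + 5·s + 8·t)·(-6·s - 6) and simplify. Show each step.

(7 - 5·s + 9·t)·(-5·t + 8·s + 4)·(2 + 5·s + 8·t)·(-6·s - 6)
= (-35·t + 56·s + 28 + 25·s·t - 40·s^2 - 20·s - 45·t^2 + 72·s·t + 36·t)·(2 + 5·s + 8·t)·(-6·s - 6)    [distributive law]
= (t + 36·s + 28 + 97·s·t - 40·s^2 - 45·t^2)·(2 + 5·s + 8·t)·(-6·s - 6)    [combine like terms]
= (2·t + 5·s·t + 8·t^2 + 72·s + 180·s^2 + 288·s·t + 56 + 140·s + 224·t + 194·s·t + 485·s^2·t + 776·s·t^2 - 80·s^2 - 200·s^3 - 320·s^2·t - 90·t^2 - 225·s·t^2 - 360·t^3)·(-6·s - 6)    [distributive law]
= (226·t + 487·s·t - 82·t^2 + 212·s + 100·s^2 + 56 + 165·s^2·t + 551·s·t^2 - 200·s^3 - 360·t^3)·(-6·s - 6)    [combine like terms]
= -1356·s·t - 1356·t - 2922·s^2·t - 2922·s·t + 492·s·t^2 + 492·t^2 - 1272·s^2 - 1272·s - 600·s^3 - 600·s^2 - 336·s - 336 - 990·s^3·t - 990·s^2·t - 3306·s^2·t^2 - 3306·s·t^2 + 1200·s^4 + 1200·s^3 + 2160·s·t^3 + 2160·t^3    [distributive law]
= -4278·s·t - 1356·t - 3912·s^2·t - 2814·s·t^2 + 492·t^2 - 1872·s^2 - 1608·s + 600·s^3 - 336 - 990·s^3·t - 3306·s^2·t^2 + 1200·s^4 + 2160·s·t^3 + 2160·t^3    [combine like terms]

-4278·s·t - 1356·t - 3912·s^2·t - 2814·s·t^2 + 492·t^2 - 1872·s^2 - 1608·s + 600·s^3 - 336 - 990·s^3·t - 3306·s^2·t^2 + 1200·s^4 + 2160·s·t^3 + 2160·t^3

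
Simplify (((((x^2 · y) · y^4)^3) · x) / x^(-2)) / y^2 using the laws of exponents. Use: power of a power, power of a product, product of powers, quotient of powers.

x^9y^13

(((((x^2 · y) · y^4)^3) · x) / x^(-2)) / y^2
= (((((x^2 · y)^3) · ((y^4)^3)) · x) / x^(-2)) / y^2    [power of a product]
= ((((((x^2)^3) · (y^3)) · ((y^4)^3)) · x) / x^(-2)) / y^2    [power of a product]
= ((((x^6 · (y^3)) · ((y^4)^3)) · x) / x^(-2)) / y^2    [power of a power]
= ((((x^6 · y^3) · y^12) · x) / x^(-2)) / y^2    [power of a power]
= x^9y^13    [quotient of powers; product of powers]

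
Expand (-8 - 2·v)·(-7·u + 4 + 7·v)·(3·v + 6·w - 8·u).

680·u·v + 336·u·w - 448·u² - 96·v - 192·w + 256·u - 192·v² - 384·v·w + 154·u·v² + 84·u·v·w - 112·u²·v - 42·v³ - 84·v²·w

(-8 - 2·v)·(-7·u + 4 + 7·v)·(3·v + 6·w - 8·u)
= (56·u - 32 - 56·v + 14·u·v - 8·v - 14·v²)·(3·v + 6·w - 8·u)    [distributive law]
= (56·u - 32 - 64·v + 14·u·v - 14·v²)·(3·v + 6·w - 8·u)    [combine like terms]
= 168·u·v + 336·u·w - 448·u² - 96·v - 192·w + 256·u - 192·v² - 384·v·w + 512·u·v + 42·u·v² + 84·u·v·w - 112·u²·v - 42·v³ - 84·v²·w + 112·u·v²    [distributive law]
= 680·u·v + 336·u·w - 448·u² - 96·v - 192·w + 256·u - 192·v² - 384·v·w + 154·u·v² + 84·u·v·w - 112·u²·v - 42·v³ - 84·v²·w    [combine like terms]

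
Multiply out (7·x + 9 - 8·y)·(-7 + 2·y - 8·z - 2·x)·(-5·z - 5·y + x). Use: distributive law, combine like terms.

263·x·z + 409·x·y - 67·x^2 + 194·x·y·z - 166·x·y^2 + 100·x^2·y + 280·x·z^2 + 14·x^2·z - 14·x^3 + 315·z + 315·y - 63·x - 10·y·z - 370·y^2 + 360·z^2 - 240·y^2·z + 80·y^3 - 320·y·z^2

(7·x + 9 - 8·y)·(-7 + 2·y - 8·z - 2·x)·(-5·z - 5·y + x)
= (-49·x + 14·x·y - 56·x·z - 14·x^2 - 63 + 18·y - 72·z - 18·x + 56·y - 16·y^2 + 64·y·z + 16·x·y)·(-5·z - 5·y + x)    [distributive law]
= (-67·x + 30·x·y - 56·x·z - 14·x^2 - 63 + 74·y - 72·z - 16·y^2 + 64·y·z)·(-5·z - 5·y + x)    [combine like terms]
= 335·x·z + 335·x·y - 67·x^2 - 150·x·y·z - 150·x·y^2 + 30·x^2·y + 280·x·z^2 + 280·x·y·z - 56·x^2·z + 70·x^2·z + 70·x^2·y - 14·x^3 + 315·z + 315·y - 63·x - 370·y·z - 370·y^2 + 74·x·y + 360·z^2 + 360·y·z - 72·x·z + 80·y^2·z + 80·y^3 - 16·x·y^2 - 320·y·z^2 - 320·y^2·z + 64·x·y·z    [distributive law]
= 263·x·z + 409·x·y - 67·x^2 + 194·x·y·z - 166·x·y^2 + 100·x^2·y + 280·x·z^2 + 14·x^2·z - 14·x^3 + 315·z + 315·y - 63·x - 10·y·z - 370·y^2 + 360·z^2 - 240·y^2·z + 80·y^3 - 320·y·z^2    [combine like terms]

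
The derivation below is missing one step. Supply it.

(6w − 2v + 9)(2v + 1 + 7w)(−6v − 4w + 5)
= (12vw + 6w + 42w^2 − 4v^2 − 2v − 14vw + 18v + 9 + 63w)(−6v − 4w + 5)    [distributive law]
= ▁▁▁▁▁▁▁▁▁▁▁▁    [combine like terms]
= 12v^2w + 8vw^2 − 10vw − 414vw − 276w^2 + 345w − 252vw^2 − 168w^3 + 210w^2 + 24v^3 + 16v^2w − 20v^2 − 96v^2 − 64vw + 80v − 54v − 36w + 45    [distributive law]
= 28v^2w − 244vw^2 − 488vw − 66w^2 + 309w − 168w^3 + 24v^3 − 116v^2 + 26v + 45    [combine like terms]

Applying combine like terms to the line above:

(−2vw + 69w + 42w^2 − 4v^2 + 16v + 9)(−6v − 4w + 5)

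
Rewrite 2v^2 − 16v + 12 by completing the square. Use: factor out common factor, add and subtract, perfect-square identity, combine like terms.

2v^2 − 16v + 12
= 2(v^2 − 8v) + 12    [factor out 2 from the v-terms]
= 2(v^2 − 8v + 16 − 16) + 12    [add and subtract 16 inside the bracket]
= 2(v − 4)^2 − 32 + 12    [perfect-square identity]
= 2(v − 4)^2 − 20    [combine constants]

2(v − 4)^2 − 20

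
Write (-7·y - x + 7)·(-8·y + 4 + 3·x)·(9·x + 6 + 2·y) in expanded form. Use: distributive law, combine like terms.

(-7·y - x + 7)·(-8·y + 4 + 3·x)·(9·x + 6 + 2·y)
= (56·y^2 - 28·y - 21·x·y + 8·x·y - 4·x - 3·x^2 - 56·y + 28 + 21·x)·(9·x + 6 + 2·y)    [distributive law]
= (56·y^2 - 84·y - 13·x·y + 17·x - 3·x^2 + 28)·(9·x + 6 + 2·y)    [combine like terms]
= 504·x·y^2 + 336·y^2 + 112·y^3 - 756·x·y - 504·y - 168·y^2 - 117·x^2·y - 78·x·y - 26·x·y^2 + 153·x^2 + 102·x + 34·x·y - 27·x^3 - 18·x^2 - 6·x^2·y + 252·x + 168 + 56·y    [distributive law]
= 478·x·y^2 + 168·y^2 + 112·y^3 - 800·x·y - 448·y - 123·x^2·y + 135·x^2 + 354·x - 27·x^3 + 168    [combine like terms]

478·x·y^2 + 168·y^2 + 112·y^3 - 800·x·y - 448·y - 123·x^2·y + 135·x^2 + 354·x - 27·x^3 + 168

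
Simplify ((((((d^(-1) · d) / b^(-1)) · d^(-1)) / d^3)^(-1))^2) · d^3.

((((((d^(-1) · d) / b^(-1)) · d^(-1)) / d^3)^(-1))^2) · d^3
= (((((d^(-1) · d) / b^(-1)) · d^(-1)) / d^3)^(-2)) · d^3    [power of a power]
= (((((d^(-1) · d) / b^(-1)) · d^(-1))^(-2)) / ((d^3)^(-2))) · d^3    [power of a quotient]
= (((((d^(-1) · d) / b^(-1))^(-2)) · ((d^(-1))^(-2))) / ((d^3)^(-2))) · d^3    [power of a product]
= (((((d^(-1) · d)^(-2)) / ((b^(-1))^(-2))) · ((d^(-1))^(-2))) / ((d^3)^(-2))) · d^3    [power of a quotient]
= ((((((d^(-1))^(-2)) · (d^(-2))) / ((b^(-1))^(-2))) · ((d^(-1))^(-2))) / ((d^3)^(-2))) · d^3    [power of a product]
= ((((d^2 · (d^(-2))) / ((b^(-1))^(-2))) · ((d^(-1))^(-2))) / ((d^3)^(-2))) · d^3    [power of a power]
= (((d^0 / ((b^(-1))^(-2))) · ((d^(-1))^(-2))) / ((d^3)^(-2))) · d^3    [product of powers]
= (((d^0 / b^2) · ((d^(-1))^(-2))) / ((d^3)^(-2))) · d^3    [power of a power]
= (((d^0 / b^2) · d^2) / ((d^3)^(-2))) · d^3    [power of a power]
= (((d^0 / b^2) · d^2) / d^(-6)) · d^3    [power of a power]
= b^(-2)d^11    [quotient of powers; product of powers]

b^(-2)d^11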